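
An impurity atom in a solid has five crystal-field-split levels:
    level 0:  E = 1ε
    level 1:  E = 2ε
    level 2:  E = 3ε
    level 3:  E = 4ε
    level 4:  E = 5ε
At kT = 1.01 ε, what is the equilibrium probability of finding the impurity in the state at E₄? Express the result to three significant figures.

0.0121

Eᵢ/kT = 0.99010, 1.9802, 2.9703, 3.9604, 4.9505.
Z = Σ e^(−Eᵢ/kT) = e^(−0.99010) + e^(−1.9802) + e^(−2.9703) + e^(−3.9604) + e^(−4.9505) = 0.37154 + 0.13804 + 0.051288 + 0.019055 + 0.0070799 = 0.58700.
P₄ = e^(−E₄/kT) / Z = 0.0070799/0.58700 = 0.0121.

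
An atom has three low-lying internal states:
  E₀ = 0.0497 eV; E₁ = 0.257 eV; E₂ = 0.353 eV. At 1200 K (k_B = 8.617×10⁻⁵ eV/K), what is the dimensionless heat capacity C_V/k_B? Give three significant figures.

k_BT = 8.617×10⁻⁵ × 1200 K = 0.10340 eV.
Eᵢ/kT = 0.48066, 2.4855, 3.4139.
Z = Σ e^(−Eᵢ/kT) = e^(−0.48066) + e^(−2.4855) + e^(−3.4139) = 0.61838 + 0.083284 + 0.032913 = 0.73458.
⟨E⟩ = 0.086792 eV, ⟨E²⟩ = 0.015151 eV².
C_V/k_B = (⟨E²⟩ − ⟨E⟩²)/(kT)² = (0.015151 − 0.0075329)/0.010692 = 0.713.

0.713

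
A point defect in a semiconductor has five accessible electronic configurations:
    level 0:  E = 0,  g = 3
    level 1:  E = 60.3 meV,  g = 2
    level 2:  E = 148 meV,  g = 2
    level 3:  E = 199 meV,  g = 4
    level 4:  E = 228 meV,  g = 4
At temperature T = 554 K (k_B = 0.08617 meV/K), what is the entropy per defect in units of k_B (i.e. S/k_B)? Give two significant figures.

k_BT = 0.08617 × 554 K = 47.74 meV.
Eᵢ/kT = 0, 1.263, 3.100, 4.168, 4.776.
Z = Σ gᵢe^(−Eᵢ/kT) = 3·e^(−0) + 2·e^(−1.263) + 2·e^(−3.100) + 4·e^(−4.168) + 4·e^(−4.776) = 3.000 + 0.5656 + 0.09010 + 0.06193 + 0.03372 = 3.751.
⟨E⟩ = Σ EᵢPᵢ = 17.98 meV.
S/k_B = ln Z + ⟨E⟩/kT = ln(3.751) + 17.98/47.74 = 1.322 + 0.3766 = 1.7.

1.7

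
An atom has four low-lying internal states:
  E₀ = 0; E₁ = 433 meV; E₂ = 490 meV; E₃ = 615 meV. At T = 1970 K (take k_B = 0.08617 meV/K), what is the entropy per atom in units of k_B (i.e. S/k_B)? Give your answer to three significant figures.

0.542

k_BT = 0.08617 × 1970 K = 169.75 meV.
Eᵢ/kT = 0, 2.5508, 2.8866, 3.6230.
Z = Σ e^(−Eᵢ/kT) = e^(−0) + e^(−2.5508) + e^(−2.8866) + e^(−3.6230) = 1.0000 + 0.078019 + 0.055765 + 0.026702 = 1.1605.
⟨E⟩ = Σ EᵢPᵢ = 66.806 meV.
S/k_B = ln Z + ⟨E⟩/kT = ln(1.1605) + 66.806/169.75 = 0.14885 + 0.39356 = 0.542.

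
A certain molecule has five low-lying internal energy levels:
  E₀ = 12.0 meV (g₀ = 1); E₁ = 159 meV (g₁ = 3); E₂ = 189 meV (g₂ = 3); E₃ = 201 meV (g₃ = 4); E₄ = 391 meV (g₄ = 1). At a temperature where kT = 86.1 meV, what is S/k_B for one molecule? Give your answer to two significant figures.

Eᵢ/kT = 0.1394, 1.847, 2.195, 2.334, 4.541.
Z = Σ gᵢe^(−Eᵢ/kT) = 1·e^(−0.1394) + 3·e^(−1.847) + 3·e^(−2.195) + 4·e^(−2.334) + 1·e^(−4.541) = 0.8699 + 0.4731 + 0.3341 + 0.3876 + 0.01066 = 2.075.
⟨E⟩ = Σ EᵢPᵢ = 111.3 meV.
S/k_B = ln Z + ⟨E⟩/kT = ln(2.075) + 111.3/86.1 = 0.7300 + 1.293 = 2.0.

2.0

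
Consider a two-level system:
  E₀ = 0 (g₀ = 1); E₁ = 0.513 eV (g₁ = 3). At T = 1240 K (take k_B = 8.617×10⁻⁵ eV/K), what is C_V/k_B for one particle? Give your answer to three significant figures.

k_BT = 8.617×10⁻⁵ × 1240 K = 0.10685 eV.
Eᵢ/kT = 0, 4.8011.
Z = Σ gᵢe^(−Eᵢ/kT) = 1·e^(−0) + 3·e^(−4.8011) = 1.0000 + 0.024662 = 1.0247.
⟨E⟩ = 0.012347 eV, ⟨E²⟩ = 0.0063338 eV².
C_V/k_B = (⟨E²⟩ − ⟨E⟩²)/(kT)² = (0.0063338 − 0.00015245)/0.011417 = 0.541.

0.541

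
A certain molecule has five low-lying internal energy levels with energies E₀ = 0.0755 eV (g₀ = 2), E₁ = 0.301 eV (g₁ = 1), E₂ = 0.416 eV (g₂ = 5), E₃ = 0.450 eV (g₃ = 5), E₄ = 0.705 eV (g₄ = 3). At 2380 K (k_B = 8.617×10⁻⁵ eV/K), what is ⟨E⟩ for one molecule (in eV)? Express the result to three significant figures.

k_BT = 8.617×10⁻⁵ × 2380 K = 0.20508 eV.
Eᵢ/kT = 0.36815, 1.4677, 2.0285, 2.1943, 3.4377.
Z = Σ gᵢe^(−Eᵢ/kT) = 2·e^(−0.36815) + 1·e^(−1.4677) + 5·e^(−2.0285) + 5·e^(−2.1943) + 3·e^(−3.4377) = 1.3840 + 0.23045 + 0.65766 + 0.55718 + 0.096416 = 2.9257.
⟨E⟩ = Σ Eᵢ gᵢe^(−Eᵢ/kT) / Z = (0.0755·1.3840 + 0.301·0.23045 + 0.416·0.65766 + 0.450·0.55718 + 0.705·0.096416) / 2.9257 = 0.262 eV.

0.262 eV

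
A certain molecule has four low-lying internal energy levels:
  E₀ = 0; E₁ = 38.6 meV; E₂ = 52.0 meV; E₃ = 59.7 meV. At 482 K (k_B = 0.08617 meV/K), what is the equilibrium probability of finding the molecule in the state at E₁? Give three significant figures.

0.206

k_BT = 0.08617 × 482 K = 41.534 meV.
Eᵢ/kT = 0, 0.92936, 1.2520, 1.4374.
Z = Σ e^(−Eᵢ/kT) = e^(−0) + e^(−0.92936) + e^(−1.2520) + e^(−1.4374) = 1.0000 + 0.39481 + 0.28593 + 0.23754 = 1.9183.
P₁ = e^(−E₁/kT) / Z = 0.39481/1.9183 = 0.206.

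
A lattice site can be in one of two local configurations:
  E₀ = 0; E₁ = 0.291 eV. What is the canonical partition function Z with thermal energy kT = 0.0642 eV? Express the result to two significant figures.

Z = 1.0

Eᵢ/kT = 0, 4.533.
Z = Σ e^(−Eᵢ/kT) = e^(−0) + e^(−4.533) = 1.000 + 0.01075 = 1.011.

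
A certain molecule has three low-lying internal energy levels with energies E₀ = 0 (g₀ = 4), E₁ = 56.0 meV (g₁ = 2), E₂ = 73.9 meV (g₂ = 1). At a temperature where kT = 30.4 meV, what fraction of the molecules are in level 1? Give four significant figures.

0.07196

Eᵢ/kT = 0, 1.84211, 2.43092.
Z = Σ gᵢe^(−Eᵢ/kT) = 4·e^(−0) + 2·e^(−1.84211) + 1·e^(−2.43092) = 4.00000 + 0.316965 + 0.0879559 = 4.40492.
P₁ = g₁ e^(−E₁/kT) / Z = 0.316965/4.40492 = 0.07196.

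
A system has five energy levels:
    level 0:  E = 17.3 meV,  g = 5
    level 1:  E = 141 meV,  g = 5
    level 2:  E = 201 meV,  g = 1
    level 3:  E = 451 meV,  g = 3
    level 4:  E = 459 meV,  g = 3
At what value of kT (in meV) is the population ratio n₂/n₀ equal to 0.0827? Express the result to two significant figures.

n₂/n₀ = (g₂/g₀) exp[−(E₂−E₀)/kT] = 0.0827.
⇒ (E₂−E₀)/kT = ln((1/5)/0.0827) = ln(2.418) = 0.8829.
kT = 183.7 meV / 0.8829 = 210 meV.

210 meV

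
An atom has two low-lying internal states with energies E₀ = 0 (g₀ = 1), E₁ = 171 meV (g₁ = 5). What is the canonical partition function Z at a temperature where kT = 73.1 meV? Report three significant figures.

Eᵢ/kT = 0, 2.3393.
Z = Σ gᵢe^(−Eᵢ/kT) = 1·e^(−0) + 5·e^(−2.3393) = 1.0000 + 0.48198 = 1.4820.

Z = 1.48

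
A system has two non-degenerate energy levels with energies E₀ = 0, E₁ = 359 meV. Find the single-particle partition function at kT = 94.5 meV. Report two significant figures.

Z = 1.0

Eᵢ/kT = 0, 3.799.
Z = Σ e^(−Eᵢ/kT) = e^(−0) + e^(−3.799) = 1.000 + 0.02239 = 1.022.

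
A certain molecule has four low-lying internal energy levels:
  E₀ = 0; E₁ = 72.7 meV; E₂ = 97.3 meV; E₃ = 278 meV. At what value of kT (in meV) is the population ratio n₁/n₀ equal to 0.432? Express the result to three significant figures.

n₁/n₀ = exp[−(E₁−E₀)/kT] = 0.432.
⇒ (E₁−E₀)/kT = ln(1/0.432) = ln(2.3148) = 0.83932.
kT = 72.7 meV / 0.83932 = 86.6 meV.

86.6 meV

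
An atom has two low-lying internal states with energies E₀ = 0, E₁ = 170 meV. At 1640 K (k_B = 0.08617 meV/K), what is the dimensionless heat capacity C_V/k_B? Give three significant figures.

k_BT = 0.08617 × 1640 K = 141.32 meV.
Eᵢ/kT = 0, 1.2029.
Z = Σ e^(−Eᵢ/kT) = e^(−0) + e^(−1.2029) = 1.0000 + 0.30032 = 1.3003.
⟨E⟩ = 39.264 meV, ⟨E²⟩ = 6674.8 meV².
C_V/k_B = (⟨E²⟩ − ⟨E⟩²)/(kT)² = (6674.8 − 1541.7)/19971 = 0.257.

0.257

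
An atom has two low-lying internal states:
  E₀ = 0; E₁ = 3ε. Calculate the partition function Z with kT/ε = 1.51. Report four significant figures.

Eᵢ/kT = 0, 1.98675.
Z = Σ e^(−Eᵢ/kT) = e^(−0) + e^(−1.98675) = 1.00000 + 0.137140 = 1.13714.

Z = 1.137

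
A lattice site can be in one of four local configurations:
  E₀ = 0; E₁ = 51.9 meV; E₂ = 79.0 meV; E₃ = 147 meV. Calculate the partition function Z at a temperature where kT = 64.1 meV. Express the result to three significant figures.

Z = 1.84

Eᵢ/kT = 0, 0.80967, 1.2324, 2.2933.
Z = Σ e^(−Eᵢ/kT) = e^(−0) + e^(−0.80967) + e^(−1.2324) + e^(−2.2933) = 1.0000 + 0.44500 + 0.29159 + 0.10093 = 1.8375.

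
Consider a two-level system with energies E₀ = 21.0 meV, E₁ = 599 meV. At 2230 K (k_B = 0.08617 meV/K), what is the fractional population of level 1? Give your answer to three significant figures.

k_BT = 0.08617 × 2230 K = 192.16 meV.
Eᵢ/kT = 0.10928, 3.1172.
Z = Σ e^(−Eᵢ/kT) = e^(−0.10928) + e^(−3.1172) = 0.89648 + 0.044281 = 0.94076.
P₁ = e^(−E₁/kT) / Z = 0.044281/0.94076 = 0.0471.

0.0471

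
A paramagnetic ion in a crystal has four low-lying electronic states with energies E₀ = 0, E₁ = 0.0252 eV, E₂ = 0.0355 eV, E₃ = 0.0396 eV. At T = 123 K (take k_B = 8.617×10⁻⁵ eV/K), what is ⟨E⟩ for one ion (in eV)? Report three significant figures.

0.00393 eV

k_BT = 8.617×10⁻⁵ × 123 K = 0.010599 eV.
Eᵢ/kT = 0, 2.3776, 3.3494, 3.7362.
Z = Σ e^(−Eᵢ/kT) = e^(−0) + e^(−2.3776) + e^(−3.3494) + e^(−3.7362) = 1.0000 + 0.092773 + 0.035105 + 0.023845 = 1.1517.
⟨E⟩ = Σ Eᵢ e^(−Eᵢ/kT) / Z = (0·1.0000 + 0.0252·0.092773 + 0.0355·0.035105 + 0.0396·0.023845) / 1.1517 = 0.00393 eV.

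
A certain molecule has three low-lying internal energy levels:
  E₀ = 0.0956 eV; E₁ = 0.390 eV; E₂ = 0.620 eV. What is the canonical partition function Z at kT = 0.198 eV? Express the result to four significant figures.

Z = 0.8002

Eᵢ/kT = 0.482828, 1.96970, 3.13131.
Z = Σ e^(−Eᵢ/kT) = e^(−0.482828) + e^(−1.96970) + e^(−3.13131) = 0.617036 + 0.139499 + 0.0436606 = 0.800196.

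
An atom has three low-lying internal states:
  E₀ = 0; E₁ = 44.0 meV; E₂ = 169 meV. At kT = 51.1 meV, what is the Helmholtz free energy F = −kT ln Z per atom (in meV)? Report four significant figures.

Eᵢ/kT = 0, 0.861057, 3.30724.
Z = Σ e^(−Eᵢ/kT) = e^(−0) + e^(−0.861057) + e^(−3.30724) = 1.00000 + 0.422715 + 0.0366171 = 1.45933.
F = −kT ln Z = −51.1 × ln(1.45933) = −51.1 × 0.377977 = -19.31 meV.

-19.31 meV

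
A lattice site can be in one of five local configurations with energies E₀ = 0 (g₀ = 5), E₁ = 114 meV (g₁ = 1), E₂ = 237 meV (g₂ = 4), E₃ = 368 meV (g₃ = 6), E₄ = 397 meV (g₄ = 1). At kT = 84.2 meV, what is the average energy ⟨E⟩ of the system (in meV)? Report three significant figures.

Eᵢ/kT = 0, 1.3539, 2.8147, 4.3705, 4.7150.
Z = Σ gᵢe^(−Eᵢ/kT) = 5·e^(−0) + 1·e^(−1.3539) + 4·e^(−2.8147) + 6·e^(−4.3705) + 1·e^(−4.7150) = 5.0000 + 0.25823 + 0.23969 + 0.075869 + 0.0089599 = 5.5827.
⟨E⟩ = Σ Eᵢ gᵢe^(−Eᵢ/kT) / Z = (0·5.0000 + 114·0.25823 + 237·0.23969 + 368·0.075869 + 397·0.0089599) / 5.5827 = 21.1 meV.

21.1 meV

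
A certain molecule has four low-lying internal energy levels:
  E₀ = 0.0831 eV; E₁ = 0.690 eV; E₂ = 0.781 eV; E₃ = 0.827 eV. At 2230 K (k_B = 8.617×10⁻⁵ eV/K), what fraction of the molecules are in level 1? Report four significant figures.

k_BT = 8.617×10⁻⁵ × 2230 K = 0.192159 eV.
Eᵢ/kT = 0.432454, 3.59078, 4.06434, 4.30373.
Z = Σ e^(−Eᵢ/kT) = e^(−0.432454) + e^(−3.59078) + e^(−4.06434) + e^(−4.30373) = 0.648915 + 0.0275768 + 0.0171743 + 0.0135180 = 0.707184.
P₁ = e^(−E₁/kT) / Z = 0.0275768/0.707184 = 0.03900.

0.03900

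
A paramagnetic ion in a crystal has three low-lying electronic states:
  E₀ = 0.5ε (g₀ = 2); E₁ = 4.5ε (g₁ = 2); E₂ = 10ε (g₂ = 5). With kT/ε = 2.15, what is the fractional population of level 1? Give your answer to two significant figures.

0.13

Eᵢ/kT = 0.2326, 2.093, 4.651.
Z = Σ gᵢe^(−Eᵢ/kT) = 2·e^(−0.2326) + 2·e^(−2.093) + 5·e^(−4.651) = 1.585 + 0.2466 + 0.04776 = 1.879.
P₁ = g₁ e^(−E₁/kT) / Z = 0.2466/1.879 = 0.13.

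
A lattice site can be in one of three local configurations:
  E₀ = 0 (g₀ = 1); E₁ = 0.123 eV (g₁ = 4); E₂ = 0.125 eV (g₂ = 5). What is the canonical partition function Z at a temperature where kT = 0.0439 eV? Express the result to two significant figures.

Z = 1.5

Eᵢ/kT = 0, 2.802, 2.847.
Z = Σ gᵢe^(−Eᵢ/kT) = 1·e^(−0) + 4·e^(−2.802) + 5·e^(−2.847) = 1.000 + 0.2428 + 0.2901 = 1.533.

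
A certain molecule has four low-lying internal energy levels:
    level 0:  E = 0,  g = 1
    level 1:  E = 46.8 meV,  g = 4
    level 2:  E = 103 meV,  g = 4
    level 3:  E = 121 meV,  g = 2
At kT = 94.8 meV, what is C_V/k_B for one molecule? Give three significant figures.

Eᵢ/kT = 0, 0.49367, 1.0865, 1.2764.
Z = Σ gᵢe^(−Eᵢ/kT) = 1·e^(−0) + 4·e^(−0.49367) + 4·e^(−1.0865) + 2·e^(−1.2764) = 1.0000 + 2.4415 + 1.3496 + 0.55808 = 5.3492.
⟨E⟩ = 59.971 meV, ⟨E²⟩ = 5203.8 meV².
C_V/k_B = (⟨E²⟩ − ⟨E⟩²)/(kT)² = (5203.8 − 3596.5)/8987.0 = 0.179.

0.179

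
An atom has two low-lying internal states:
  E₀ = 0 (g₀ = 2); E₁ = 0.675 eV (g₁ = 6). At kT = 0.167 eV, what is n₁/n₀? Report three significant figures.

0.0527

n₁/n₀ = (g₁/g₀) exp[−(E₁−E₀)/kT] = (6/2) × exp(−(0.675 eV)/(0.167 eV)) = (6/2) × exp(-4.0419) = 0.0527.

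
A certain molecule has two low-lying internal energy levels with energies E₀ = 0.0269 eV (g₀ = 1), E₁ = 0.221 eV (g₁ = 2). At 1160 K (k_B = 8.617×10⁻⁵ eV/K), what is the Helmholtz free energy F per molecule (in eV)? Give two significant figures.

0.0017 eV

k_BT = 8.617×10⁻⁵ × 1160 K = 0.09996 eV.
Eᵢ/kT = 0.2691, 2.211.
Z = Σ gᵢe^(−Eᵢ/kT) = 1·e^(−0.2691) + 2·e^(−2.211) = 0.7641 + 0.2192 = 0.9833.
F = −kT ln Z = −0.09996 × ln(0.9833) = −0.09996 × -0.01684 = 0.0017 eV.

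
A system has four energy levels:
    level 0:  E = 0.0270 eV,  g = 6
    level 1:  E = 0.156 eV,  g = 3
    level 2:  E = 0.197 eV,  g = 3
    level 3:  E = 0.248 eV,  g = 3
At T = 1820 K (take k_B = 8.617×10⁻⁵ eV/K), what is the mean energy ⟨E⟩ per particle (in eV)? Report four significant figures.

k_BT = 8.617×10⁻⁵ × 1820 K = 0.156829 eV.
Eᵢ/kT = 0.172162, 0.994714, 1.25615, 1.58134.
Z = Σ gᵢe^(−Eᵢ/kT) = 6·e^(−0.172162) + 3·e^(−0.994714) + 3·e^(−1.25615) + 3·e^(−1.58134) = 5.05106 + 1.10949 + 0.854245 + 0.617098 = 7.63189.
⟨E⟩ = Σ Eᵢ gᵢe^(−Eᵢ/kT) / Z = (0.0270·5.05106 + 0.156·1.10949 + 0.197·0.854245 + 0.248·0.617098) / 7.63189 = 0.08265 eV.

0.08265 eV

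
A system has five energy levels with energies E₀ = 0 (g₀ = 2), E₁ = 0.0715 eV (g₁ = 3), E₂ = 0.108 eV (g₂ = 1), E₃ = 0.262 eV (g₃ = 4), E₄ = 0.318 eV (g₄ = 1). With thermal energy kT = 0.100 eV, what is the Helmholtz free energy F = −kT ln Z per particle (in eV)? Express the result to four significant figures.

Eᵢ/kT = 0, 0.715000, 1.08000, 2.62000, 3.18000.
Z = Σ gᵢe^(−Eᵢ/kT) = 2·e^(−0) + 3·e^(−0.715000) + 1·e^(−1.08000) + 4·e^(−2.62000) + 1·e^(−3.18000) = 2.00000 + 1.46758 + 0.339596 + 0.291211 + 0.0415857 = 4.13997.
F = −kT ln Z = −0.100 × ln(4.13997) = −0.100 × 1.42069 = -0.1421 eV.

-0.1421 eV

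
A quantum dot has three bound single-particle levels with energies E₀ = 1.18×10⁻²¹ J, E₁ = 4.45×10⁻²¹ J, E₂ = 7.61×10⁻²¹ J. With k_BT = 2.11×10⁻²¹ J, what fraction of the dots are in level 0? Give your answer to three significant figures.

0.794

Eᵢ/kT = 0.55924, 2.1090, 3.6066.
Z = Σ e^(−Eᵢ/kT) = e^(−0.55924) + e^(−2.1090) + e^(−3.6066) = 0.57164 + 0.12136 + 0.027144 = 0.72014.
P₀ = e^(−E₀/kT) / Z = 0.57164/0.72014 = 0.794.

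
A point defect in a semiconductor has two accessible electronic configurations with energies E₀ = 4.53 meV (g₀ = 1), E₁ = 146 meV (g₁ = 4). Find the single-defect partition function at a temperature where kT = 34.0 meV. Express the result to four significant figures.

Z = 0.9299

Eᵢ/kT = 0.133235, 4.29412.
Z = Σ gᵢe^(−Eᵢ/kT) = 1·e^(−0.133235) + 4·e^(−4.29412) = 0.875259 + 0.0545943 = 0.929853.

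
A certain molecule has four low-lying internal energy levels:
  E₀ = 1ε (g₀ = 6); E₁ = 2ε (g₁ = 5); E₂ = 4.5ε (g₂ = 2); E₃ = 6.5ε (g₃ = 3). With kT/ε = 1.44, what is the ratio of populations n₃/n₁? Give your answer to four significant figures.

n₃/n₁ = (g₃/g₁) exp[−(E₃−E₁)/kT] = (3/5) × exp(−(4.5ε)/(1.44ε)) = (3/5) × exp(-3.12500) = 0.02636.

0.02636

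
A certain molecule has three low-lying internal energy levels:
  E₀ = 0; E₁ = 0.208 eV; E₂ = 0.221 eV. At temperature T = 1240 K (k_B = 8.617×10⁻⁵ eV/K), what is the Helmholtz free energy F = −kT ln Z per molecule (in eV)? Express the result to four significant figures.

-0.02547 eV

k_BT = 8.617×10⁻⁵ × 1240 K = 0.106851 eV.
Eᵢ/kT = 0, 1.94664, 2.06830.
Z = Σ e^(−Eᵢ/kT) = e^(−0) + e^(−1.94664) + e^(−2.06830) = 1.00000 + 0.142753 + 0.126400 = 1.26915.
F = −kT ln Z = −0.106851 × ln(1.26915) = −0.106851 × 0.238347 = -0.02547 eV.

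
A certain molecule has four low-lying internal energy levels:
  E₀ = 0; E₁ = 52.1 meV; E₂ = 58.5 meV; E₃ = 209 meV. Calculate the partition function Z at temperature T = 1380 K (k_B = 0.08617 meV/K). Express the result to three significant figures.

k_BT = 0.08617 × 1380 K = 118.91 meV.
Eᵢ/kT = 0, 0.43815, 0.49197, 1.7576.
Z = Σ e^(−Eᵢ/kT) = e^(−0) + e^(−0.43815) + e^(−0.49197) + e^(−1.7576) = 1.0000 + 0.64523 + 0.61142 + 0.17246 = 2.4291.

Z = 2.43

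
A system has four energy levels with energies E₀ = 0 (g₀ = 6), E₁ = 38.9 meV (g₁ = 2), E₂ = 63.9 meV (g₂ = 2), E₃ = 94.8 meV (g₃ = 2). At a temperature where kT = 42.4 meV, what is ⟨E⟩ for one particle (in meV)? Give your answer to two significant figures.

Eᵢ/kT = 0, 0.9175, 1.507, 2.236.
Z = Σ gᵢe^(−Eᵢ/kT) = 6·e^(−0) + 2·e^(−0.9175) + 2·e^(−1.507) + 2·e^(−2.236) = 6.000 + 0.7990 + 0.4431 + 0.2138 = 7.456.
⟨E⟩ = Σ Eᵢ gᵢe^(−Eᵢ/kT) / Z = (0·6.000 + 38.9·0.7990 + 63.9·0.4431 + 94.8·0.2138) / 7.456 = 11 meV.

11 meV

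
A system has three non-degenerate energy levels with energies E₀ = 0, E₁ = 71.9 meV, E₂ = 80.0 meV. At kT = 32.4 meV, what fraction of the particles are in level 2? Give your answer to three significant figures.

0.0709

Eᵢ/kT = 0, 2.2191, 2.4691.
Z = Σ e^(−Eᵢ/kT) = e^(−0) + e^(−2.2191) + e^(−2.4691) = 1.0000 + 0.10871 + 0.084661 = 1.1934.
P₂ = e^(−E₂/kT) / Z = 0.084661/1.1934 = 0.0709.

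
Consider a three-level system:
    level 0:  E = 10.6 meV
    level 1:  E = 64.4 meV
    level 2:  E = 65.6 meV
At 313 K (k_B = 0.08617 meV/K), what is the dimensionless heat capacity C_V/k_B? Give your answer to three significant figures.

0.675

k_BT = 0.08617 × 313 K = 26.971 meV.
Eᵢ/kT = 0.39301, 2.3877, 2.4322.
Z = Σ e^(−Eᵢ/kT) = e^(−0.39301) + e^(−2.3877) + e^(−2.4322) = 0.67502 + 0.091841 + 0.087843 = 0.85470.
⟨E⟩ = 22.034 meV, ⟨E²⟩ = 976.67 meV².
C_V/k_B = (⟨E²⟩ − ⟨E⟩²)/(kT)² = (976.67 − 485.50)/727.43 = 0.675.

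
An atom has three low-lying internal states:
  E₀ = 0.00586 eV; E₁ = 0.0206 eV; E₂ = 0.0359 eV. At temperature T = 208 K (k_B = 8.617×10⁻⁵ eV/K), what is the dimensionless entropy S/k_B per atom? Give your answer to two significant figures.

0.90

k_BT = 8.617×10⁻⁵ × 208 K = 0.01792 eV.
Eᵢ/kT = 0.3270, 1.150, 2.003.
Z = Σ e^(−Eᵢ/kT) = e^(−0.3270) + e^(−1.150) + e^(−2.003) = 0.7211 + 0.3166 + 0.1349 = 1.173.
⟨E⟩ = Σ EᵢPᵢ = 0.01329 eV.
S/k_B = ln Z + ⟨E⟩/kT = ln(1.173) + 0.01329/0.01792 = 0.1596 + 0.7416 = 0.90.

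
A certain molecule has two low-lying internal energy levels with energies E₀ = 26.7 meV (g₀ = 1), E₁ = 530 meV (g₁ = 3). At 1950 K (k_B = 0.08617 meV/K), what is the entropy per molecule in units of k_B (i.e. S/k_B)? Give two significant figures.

0.53

k_BT = 0.08617 × 1950 K = 168.0 meV.
Eᵢ/kT = 0.1589, 3.155.
Z = Σ gᵢe^(−Eᵢ/kT) = 1·e^(−0.1589) + 3·e^(−3.155) = 0.8531 + 0.1279 = 0.9810.
⟨E⟩ = Σ EᵢPᵢ = 92.32 meV.
S/k_B = ln Z + ⟨E⟩/kT = ln(0.9810) + 92.32/168.0 = -0.01918 + 0.5495 = 0.53.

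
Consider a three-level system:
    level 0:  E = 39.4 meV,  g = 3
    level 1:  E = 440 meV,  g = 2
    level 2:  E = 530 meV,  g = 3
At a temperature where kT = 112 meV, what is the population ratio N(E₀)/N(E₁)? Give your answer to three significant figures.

53.6

n₀/n₁ = (g₀/g₁) exp[−(E₀−E₁)/kT] = (3/2) × exp(−(-400.6 meV)/(112 meV)) = (3/2) × exp(3.5768) = 53.6.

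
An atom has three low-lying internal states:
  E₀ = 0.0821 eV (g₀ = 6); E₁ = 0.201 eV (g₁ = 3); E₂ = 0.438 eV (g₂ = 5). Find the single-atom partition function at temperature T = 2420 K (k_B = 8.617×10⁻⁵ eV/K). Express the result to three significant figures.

k_BT = 8.617×10⁻⁵ × 2420 K = 0.20853 eV.
Eᵢ/kT = 0.39371, 0.96389, 2.1004.
Z = Σ gᵢe^(−Eᵢ/kT) = 6·e^(−0.39371) + 3·e^(−0.96389) + 5·e^(−2.1004) = 4.0473 + 1.1442 + 0.61204 = 5.8035.

Z = 5.80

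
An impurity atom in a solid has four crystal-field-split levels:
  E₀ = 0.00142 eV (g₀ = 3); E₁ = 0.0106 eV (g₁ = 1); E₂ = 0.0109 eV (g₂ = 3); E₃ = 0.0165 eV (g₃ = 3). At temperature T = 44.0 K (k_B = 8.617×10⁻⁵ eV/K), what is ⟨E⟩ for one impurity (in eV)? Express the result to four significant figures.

k_BT = 8.617×10⁻⁵ × 44.0 K = 0.00379148 eV.
Eᵢ/kT = 0.374524, 2.79574, 2.87487, 4.35186.
Z = Σ gᵢe^(−Eᵢ/kT) = 3·e^(−0.374524) + 1·e^(−2.79574) + 3·e^(−2.87487) + 3·e^(−4.35186) = 2.06285 + 0.0610697 + 0.169270 + 0.0386485 = 2.33184.
⟨E⟩ = Σ Eᵢ gᵢe^(−Eᵢ/kT) / Z = (0.00142·2.06285 + 0.0106·0.0610697 + 0.0109·0.169270 + 0.0165·0.0386485) / 2.33184 = 0.002599 eV.

0.002599 eV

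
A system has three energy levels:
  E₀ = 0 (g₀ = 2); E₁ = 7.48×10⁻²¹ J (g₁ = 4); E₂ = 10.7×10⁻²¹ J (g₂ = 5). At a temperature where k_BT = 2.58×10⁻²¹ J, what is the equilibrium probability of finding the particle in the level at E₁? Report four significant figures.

0.09580

Eᵢ/kT = 0, 2.89922, 4.14729.
Z = Σ gᵢe^(−Eᵢ/kT) = 2·e^(−0) + 4·e^(−2.89922) + 5·e^(−4.14729) = 2.00000 + 0.220265 + 0.0790360 = 2.29930.
P₁ = g₁ e^(−E₁/kT) / Z = 0.220265/2.29930 = 0.09580.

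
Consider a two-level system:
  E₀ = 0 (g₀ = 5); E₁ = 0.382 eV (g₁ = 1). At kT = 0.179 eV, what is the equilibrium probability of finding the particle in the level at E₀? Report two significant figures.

Eᵢ/kT = 0, 2.134.
Z = Σ gᵢe^(−Eᵢ/kT) = 5·e^(−0) + 1·e^(−2.134) = 5.000 + 0.1184 = 5.118.
P₀ = g₀ e^(−E₀/kT) / Z = 5.000/5.118 = 0.98.

0.98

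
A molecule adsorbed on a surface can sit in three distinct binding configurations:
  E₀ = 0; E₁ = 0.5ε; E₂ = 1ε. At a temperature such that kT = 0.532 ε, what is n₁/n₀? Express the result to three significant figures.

0.391

n₁/n₀ = exp[−(E₁−E₀)/kT] = exp(−(0.5ε)/(0.532ε)) = exp(-0.93985) = 0.391.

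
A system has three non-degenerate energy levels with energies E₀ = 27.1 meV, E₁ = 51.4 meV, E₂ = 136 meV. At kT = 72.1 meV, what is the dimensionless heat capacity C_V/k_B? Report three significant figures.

Eᵢ/kT = 0.37587, 0.71290, 1.8863.
Z = Σ e^(−Eᵢ/kT) = e^(−0.37587) + e^(−0.71290) + e^(−1.8863) = 0.68669 + 0.49022 + 0.15163 = 1.3285.
⟨E⟩ = 48.497 meV, ⟨E²⟩ = 3465.6 meV².
C_V/k_B = (⟨E²⟩ − ⟨E⟩²)/(kT)² = (3465.6 − 2352.0)/5198.4 = 0.214.

0.214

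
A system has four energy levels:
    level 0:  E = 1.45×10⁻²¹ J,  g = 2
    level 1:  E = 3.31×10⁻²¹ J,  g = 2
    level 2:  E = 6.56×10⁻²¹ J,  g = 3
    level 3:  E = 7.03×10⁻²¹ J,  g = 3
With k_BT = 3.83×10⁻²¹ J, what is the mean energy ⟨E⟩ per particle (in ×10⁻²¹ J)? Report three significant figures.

Eᵢ/kT = 0.37859, 0.86423, 1.7128, 1.8355.
Z = Σ gᵢe^(−Eᵢ/kT) = 2·e^(−0.37859) + 2·e^(−0.86423) + 3·e^(−1.7128) + 3·e^(−1.8355) = 1.3697 + 0.84275 + 0.54108 + 0.47860 = 3.2321.
⟨E⟩ = Σ Eᵢ gᵢe^(−Eᵢ/kT) / Z = (1.45·1.3697 + 3.31·0.84275 + 6.56·0.54108 + 7.03·0.47860) / 3.2321 = 3.62 ×10⁻²¹ J.

3.62 ×10⁻²¹ J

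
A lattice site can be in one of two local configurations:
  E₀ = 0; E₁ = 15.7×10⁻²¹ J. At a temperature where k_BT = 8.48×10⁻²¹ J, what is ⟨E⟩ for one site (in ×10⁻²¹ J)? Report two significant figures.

2.1 ×10⁻²¹ J

Eᵢ/kT = 0, 1.851.
Z = Σ e^(−Eᵢ/kT) = e^(−0) + e^(−1.851) = 1.000 + 0.1571 = 1.157.
⟨E⟩ = Σ Eᵢ e^(−Eᵢ/kT) / Z = (0·1.000 + 15.7·0.1571) / 1.157 = 2.1 ×10⁻²¹ J.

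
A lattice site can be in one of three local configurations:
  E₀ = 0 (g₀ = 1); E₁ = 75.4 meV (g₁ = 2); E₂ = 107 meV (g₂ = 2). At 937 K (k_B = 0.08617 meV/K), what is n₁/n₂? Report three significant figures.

1.48

k_BT = 0.08617 × 937 K = 80.741 meV.
n₁/n₂ = (g₁/g₂) exp[−(E₁−E₂)/kT] = (2/2) × exp(−(-31.6 meV)/(80.741 meV)) = (2/2) × exp(0.39137) = 1.48.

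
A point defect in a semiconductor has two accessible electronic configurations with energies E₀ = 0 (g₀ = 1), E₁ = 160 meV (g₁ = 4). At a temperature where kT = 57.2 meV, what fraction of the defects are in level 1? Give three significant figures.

0.196

Eᵢ/kT = 0, 2.7972.
Z = Σ gᵢe^(−Eᵢ/kT) = 1·e^(−0) + 4·e^(−2.7972) = 1.0000 + 0.24392 = 1.2439.
P₁ = g₁ e^(−E₁/kT) / Z = 0.24392/1.2439 = 0.196.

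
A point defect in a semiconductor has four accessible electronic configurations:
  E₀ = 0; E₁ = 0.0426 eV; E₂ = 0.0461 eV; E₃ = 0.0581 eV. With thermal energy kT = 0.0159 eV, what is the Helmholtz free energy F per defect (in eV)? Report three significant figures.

-0.00222 eV

Eᵢ/kT = 0, 2.6792, 2.8994, 3.6541.
Z = Σ e^(−Eᵢ/kT) = e^(−0) + e^(−2.6792) + e^(−2.8994) + e^(−3.6541) = 1.0000 + 0.068618 + 0.055056 + 0.025885 = 1.1496.
F = −kT ln Z = −0.0159 × ln(1.1496) = −0.0159 × 0.13941 = -0.00222 eV.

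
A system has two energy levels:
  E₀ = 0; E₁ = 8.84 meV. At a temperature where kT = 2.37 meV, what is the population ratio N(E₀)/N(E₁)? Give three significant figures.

41.7

n₀/n₁ = exp[−(E₀−E₁)/kT] = exp(−(-8.84 meV)/(2.37 meV)) = exp(3.7300) = 41.7.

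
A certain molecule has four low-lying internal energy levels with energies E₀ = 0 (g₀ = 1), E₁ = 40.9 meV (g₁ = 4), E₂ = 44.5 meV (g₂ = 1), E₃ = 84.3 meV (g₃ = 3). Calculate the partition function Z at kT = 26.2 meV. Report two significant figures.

Z = 2.1

Eᵢ/kT = 0, 1.561, 1.698, 3.218.
Z = Σ gᵢe^(−Eᵢ/kT) = 1·e^(−0) + 4·e^(−1.561) + 1·e^(−1.698) + 3·e^(−3.218) = 1.000 + 0.8397 + 0.1830 + 0.1201 = 2.143.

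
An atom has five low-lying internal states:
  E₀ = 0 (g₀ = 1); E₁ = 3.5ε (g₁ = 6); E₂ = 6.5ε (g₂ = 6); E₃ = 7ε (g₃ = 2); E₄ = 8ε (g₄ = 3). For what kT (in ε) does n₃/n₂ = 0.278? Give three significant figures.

2.75 ε

n₃/n₂ = (g₃/g₂) exp[−(E₃−E₂)/kT] = 0.278.
⇒ (E₃−E₂)/kT = ln((2/6)/0.278) = ln(1.1990) = 0.18149.
kT = 0.5ε / 0.18149 = 2.75 ε.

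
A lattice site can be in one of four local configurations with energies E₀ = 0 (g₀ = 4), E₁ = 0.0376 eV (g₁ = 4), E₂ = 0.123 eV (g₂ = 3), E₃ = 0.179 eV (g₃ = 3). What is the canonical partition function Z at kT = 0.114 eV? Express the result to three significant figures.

Eᵢ/kT = 0, 0.32982, 1.0789, 1.5702.
Z = Σ gᵢe^(−Eᵢ/kT) = 4·e^(−0) + 4·e^(−0.32982) + 3·e^(−1.0789) + 3·e^(−1.5702) = 4.0000 + 2.8762 + 1.0199 + 0.62401 = 8.5201.

Z = 8.52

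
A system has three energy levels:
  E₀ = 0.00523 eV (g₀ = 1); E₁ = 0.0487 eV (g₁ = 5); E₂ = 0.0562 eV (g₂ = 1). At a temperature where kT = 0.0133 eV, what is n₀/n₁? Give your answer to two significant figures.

n₀/n₁ = (g₀/g₁) exp[−(E₀−E₁)/kT] = (1/5) × exp(−(-0.04347 eV)/(0.0133 eV)) = (1/5) × exp(3.268) = 5.3.

5.3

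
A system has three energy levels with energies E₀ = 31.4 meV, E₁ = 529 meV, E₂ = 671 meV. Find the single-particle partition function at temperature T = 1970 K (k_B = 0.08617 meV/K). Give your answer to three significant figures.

Z = 0.895

k_BT = 0.08617 × 1970 K = 169.75 meV.
Eᵢ/kT = 0.18498, 3.1163, 3.9529.
Z = Σ e^(−Eᵢ/kT) = e^(−0.18498) + e^(−3.1163) + e^(−3.9529) = 0.83112 + 0.044321 + 0.019199 = 0.89464.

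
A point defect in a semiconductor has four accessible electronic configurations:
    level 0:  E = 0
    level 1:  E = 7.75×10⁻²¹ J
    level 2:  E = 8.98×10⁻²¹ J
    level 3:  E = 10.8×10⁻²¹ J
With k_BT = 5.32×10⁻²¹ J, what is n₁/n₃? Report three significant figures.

1.77

n₁/n₃ = exp[−(E₁−E₃)/kT] = exp(−(-3.05 ×10⁻²¹ J)/(5.32 ×10⁻²¹ J)) = exp(0.57331) = 1.77.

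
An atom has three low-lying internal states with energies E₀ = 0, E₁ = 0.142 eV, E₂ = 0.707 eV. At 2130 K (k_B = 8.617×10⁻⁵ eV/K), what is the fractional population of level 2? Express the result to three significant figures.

0.0143

k_BT = 8.617×10⁻⁵ × 2130 K = 0.18354 eV.
Eᵢ/kT = 0, 0.77367, 3.8520.
Z = Σ e^(−Eᵢ/kT) = e^(−0) + e^(−0.77367) + e^(−3.8520) = 1.0000 + 0.46132 + 0.021237 = 1.4826.
P₂ = e^(−E₂/kT) / Z = 0.021237/1.4826 = 0.0143.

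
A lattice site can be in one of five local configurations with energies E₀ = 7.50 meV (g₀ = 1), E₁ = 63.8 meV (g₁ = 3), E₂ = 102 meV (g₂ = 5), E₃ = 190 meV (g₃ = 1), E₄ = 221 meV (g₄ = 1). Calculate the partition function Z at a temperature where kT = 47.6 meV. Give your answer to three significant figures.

Z = 2.25

Eᵢ/kT = 0.15756, 1.3403, 2.1429, 3.9916, 4.6429.
Z = Σ gᵢe^(−Eᵢ/kT) = 1·e^(−0.15756) + 3·e^(−1.3403) + 5·e^(−2.1429) + 1·e^(−3.9916) + 1·e^(−4.6429) = 0.85423 + 0.78530 + 0.58657 + 0.018470 + 0.0096297 = 2.2542.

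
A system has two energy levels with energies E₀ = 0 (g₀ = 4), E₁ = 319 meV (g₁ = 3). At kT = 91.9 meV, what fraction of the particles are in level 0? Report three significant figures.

Eᵢ/kT = 0, 3.4712.
Z = Σ gᵢe^(−Eᵢ/kT) = 4·e^(−0) + 3·e^(−3.4712) = 4.0000 + 0.093239 = 4.0932.
P₀ = g₀ e^(−E₀/kT) / Z = 4.0000/4.0932 = 0.977.

0.977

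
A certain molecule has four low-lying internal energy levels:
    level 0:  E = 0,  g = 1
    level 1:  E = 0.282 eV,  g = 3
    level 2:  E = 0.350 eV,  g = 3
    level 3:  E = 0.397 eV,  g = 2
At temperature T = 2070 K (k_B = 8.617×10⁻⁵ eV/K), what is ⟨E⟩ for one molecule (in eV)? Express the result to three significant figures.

k_BT = 8.617×10⁻⁵ × 2070 K = 0.17837 eV.
Eᵢ/kT = 0, 1.5810, 1.9622, 2.2257.
Z = Σ gᵢe^(−Eᵢ/kT) = 1·e^(−0) + 3·e^(−1.5810) + 3·e^(−1.9622) + 2·e^(−2.2257) = 1.0000 + 0.61731 + 0.42165 + 0.21598 = 2.2549.
⟨E⟩ = Σ Eᵢ gᵢe^(−Eᵢ/kT) / Z = (0·1.0000 + 0.282·0.61731 + 0.350·0.42165 + 0.397·0.21598) / 2.2549 = 0.181 eV.

0.181 eV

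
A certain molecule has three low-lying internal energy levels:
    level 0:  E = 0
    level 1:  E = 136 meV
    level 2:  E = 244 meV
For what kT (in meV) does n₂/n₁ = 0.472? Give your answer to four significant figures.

n₂/n₁ = exp[−(E₂−E₁)/kT] = 0.472.
⇒ (E₂−E₁)/kT = ln(1/0.472) = ln(2.11864) = 0.750774.
kT = 108 meV / 0.750774 = 143.9 meV.

143.9 meV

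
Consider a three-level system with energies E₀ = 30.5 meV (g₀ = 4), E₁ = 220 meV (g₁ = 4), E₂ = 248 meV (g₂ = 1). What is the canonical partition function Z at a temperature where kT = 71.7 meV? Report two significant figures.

Eᵢ/kT = 0.4254, 3.068, 3.459.
Z = Σ gᵢe^(−Eᵢ/kT) = 4·e^(−0.4254) + 4·e^(−3.068) + 1·e^(−3.459) = 2.614 + 0.1861 + 0.03146 = 2.832.

Z = 2.8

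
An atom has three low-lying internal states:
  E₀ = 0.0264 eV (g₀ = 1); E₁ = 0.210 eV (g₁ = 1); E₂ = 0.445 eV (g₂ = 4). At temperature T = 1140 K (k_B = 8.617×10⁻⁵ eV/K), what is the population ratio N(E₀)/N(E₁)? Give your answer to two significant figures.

6.5

k_BT = 8.617×10⁻⁵ × 1140 K = 0.09823 eV.
n₀/n₁ = (g₀/g₁) exp[−(E₀−E₁)/kT] = (1/1) × exp(−(-0.1836 eV)/(0.09823 eV)) = (1/1) × exp(1.869) = 6.5.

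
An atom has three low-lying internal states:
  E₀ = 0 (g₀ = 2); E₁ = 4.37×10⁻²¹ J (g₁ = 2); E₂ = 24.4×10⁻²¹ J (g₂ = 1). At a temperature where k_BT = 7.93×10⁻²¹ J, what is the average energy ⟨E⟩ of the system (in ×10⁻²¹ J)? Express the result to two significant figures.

1.9 ×10⁻²¹ J

Eᵢ/kT = 0, 0.5511, 3.077.
Z = Σ gᵢe^(−Eᵢ/kT) = 2·e^(−0) + 2·e^(−0.5511) + 1·e^(−3.077) = 2.000 + 1.153 + 0.04610 = 3.199.
⟨E⟩ = Σ Eᵢ gᵢe^(−Eᵢ/kT) / Z = (0·2.000 + 4.37·1.153 + 24.4·0.04610) / 3.199 = 1.9 ×10⁻²¹ J.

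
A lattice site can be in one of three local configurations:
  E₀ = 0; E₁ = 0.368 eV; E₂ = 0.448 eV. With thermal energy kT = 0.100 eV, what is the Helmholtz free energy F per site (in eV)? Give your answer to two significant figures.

-0.0036 eV

Eᵢ/kT = 0, 3.680, 4.480.
Z = Σ e^(−Eᵢ/kT) = e^(−0) + e^(−3.680) + e^(−4.480) = 1.000 + 0.02522 + 0.01133 = 1.037.
F = −kT ln Z = −0.100 × ln(1.037) = −0.100 × 0.03633 = -0.0036 eV.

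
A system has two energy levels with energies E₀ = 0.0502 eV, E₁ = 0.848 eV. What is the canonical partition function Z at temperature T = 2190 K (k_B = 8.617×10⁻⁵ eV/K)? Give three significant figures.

k_BT = 8.617×10⁻⁵ × 2190 K = 0.18871 eV.
Eᵢ/kT = 0.26602, 4.4937.
Z = Σ e^(−Eᵢ/kT) = e^(−0.26602) + e^(−4.4937) = 0.76642 + 0.011179 = 0.77760.

Z = 0.778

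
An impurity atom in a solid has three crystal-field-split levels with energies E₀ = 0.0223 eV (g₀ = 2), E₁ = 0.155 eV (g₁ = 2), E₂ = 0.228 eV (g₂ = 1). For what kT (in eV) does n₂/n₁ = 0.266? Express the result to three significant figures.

0.116 eV

n₂/n₁ = (g₂/g₁) exp[−(E₂−E₁)/kT] = 0.266.
⇒ (E₂−E₁)/kT = ln((1/2)/0.266) = ln(1.8797) = 0.63111.
kT = 0.073 eV / 0.63111 = 0.116 eV.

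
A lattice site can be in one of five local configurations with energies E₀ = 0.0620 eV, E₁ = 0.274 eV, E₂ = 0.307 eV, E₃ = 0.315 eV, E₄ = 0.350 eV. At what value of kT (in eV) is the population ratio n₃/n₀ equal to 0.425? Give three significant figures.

0.296 eV

n₃/n₀ = exp[−(E₃−E₀)/kT] = 0.425.
⇒ (E₃−E₀)/kT = ln(1/0.425) = ln(2.3529) = 0.85565.
kT = 0.2530 eV / 0.85565 = 0.296 eV.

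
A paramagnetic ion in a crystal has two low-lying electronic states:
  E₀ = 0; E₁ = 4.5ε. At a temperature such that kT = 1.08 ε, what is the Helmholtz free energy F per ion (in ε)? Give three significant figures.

-0.0166 ε

Eᵢ/kT = 0, 4.1667.
Z = Σ e^(−Eᵢ/kT) = e^(−0) + e^(−4.1667) = 1.0000 + 0.015503 = 1.0155.
F = −kT ln Z = −1.08 × ln(1.0155) = −1.08 × 0.015381 = -0.0166 ε.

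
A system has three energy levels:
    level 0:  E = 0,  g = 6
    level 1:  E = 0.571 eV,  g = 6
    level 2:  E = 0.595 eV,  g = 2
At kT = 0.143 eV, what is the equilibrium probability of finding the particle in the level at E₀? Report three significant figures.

0.977

Eᵢ/kT = 0, 3.9930, 4.1608.
Z = Σ gᵢe^(−Eᵢ/kT) = 6·e^(−0) + 6·e^(−3.9930) + 2·e^(−4.1608) = 6.0000 + 0.11067 + 0.031190 = 6.1419.
P₀ = g₀ e^(−E₀/kT) / Z = 6.0000/6.1419 = 0.977.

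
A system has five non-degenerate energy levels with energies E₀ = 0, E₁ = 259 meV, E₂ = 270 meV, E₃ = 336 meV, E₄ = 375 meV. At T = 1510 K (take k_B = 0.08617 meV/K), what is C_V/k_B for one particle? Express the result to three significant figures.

1.06

k_BT = 0.08617 × 1510 K = 130.12 meV.
Eᵢ/kT = 0, 1.9905, 2.0750, 2.5822, 2.8820.
Z = Σ e^(−Eᵢ/kT) = e^(−0) + e^(−1.9905) + e^(−2.0750) + e^(−2.5822) + e^(−2.8820) = 1.0000 + 0.13663 + 0.12556 + 0.075607 + 0.056023 = 1.3938.
⟨E⟩ = 83.011 meV, ⟨E²⟩ = 24919 meV².
C_V/k_B = (⟨E²⟩ − ⟨E⟩²)/(kT)² = (24919 − 6890.8)/16931 = 1.06.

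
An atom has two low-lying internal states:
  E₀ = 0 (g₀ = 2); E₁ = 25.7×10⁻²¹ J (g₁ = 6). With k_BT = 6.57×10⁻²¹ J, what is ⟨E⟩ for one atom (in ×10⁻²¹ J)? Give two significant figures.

1.5 ×10⁻²¹ J

Eᵢ/kT = 0, 3.912.
Z = Σ gᵢe^(−Eᵢ/kT) = 2·e^(−0) + 6·e^(−3.912) = 2.000 + 0.1200 = 2.120.
⟨E⟩ = Σ Eᵢ gᵢe^(−Eᵢ/kT) / Z = (0·2.000 + 25.7·0.1200) / 2.120 = 1.5 ×10⁻²¹ J.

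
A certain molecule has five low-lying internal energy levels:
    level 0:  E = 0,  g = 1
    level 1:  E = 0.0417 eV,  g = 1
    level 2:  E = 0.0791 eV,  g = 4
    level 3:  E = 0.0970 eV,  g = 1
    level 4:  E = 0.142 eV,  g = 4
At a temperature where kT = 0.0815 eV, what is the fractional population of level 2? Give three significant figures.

0.368

Eᵢ/kT = 0, 0.51166, 0.97055, 1.1902, 1.7423.
Z = Σ gᵢe^(−Eᵢ/kT) = 1·e^(−0) + 1·e^(−0.51166) + 4·e^(−0.97055) + 1·e^(−1.1902) + 4·e^(−1.7423) = 1.0000 + 0.59950 + 1.5155 + 0.30416 + 0.70047 = 4.1196.
P₂ = g₂ e^(−E₂/kT) / Z = 1.5155/4.1196 = 0.368.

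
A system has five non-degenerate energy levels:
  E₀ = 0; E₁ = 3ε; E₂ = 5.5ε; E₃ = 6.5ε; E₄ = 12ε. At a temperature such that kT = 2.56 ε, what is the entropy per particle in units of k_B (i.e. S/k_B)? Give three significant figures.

0.981

Eᵢ/kT = 0, 1.1719, 2.1484, 2.5391, 4.6875.
Z = Σ e^(−Eᵢ/kT) = e^(−0) + e^(−1.1719) + e^(−2.1484) + e^(−2.5391) + e^(−4.6875) = 1.0000 + 0.30978 + 0.11667 + 0.078937 + 0.0092097 = 1.5146.
⟨E⟩ = Σ EᵢPᵢ = 1.4490 ε.
S/k_B = ln Z + ⟨E⟩/kT = ln(1.5146) + 1.4490/2.56 = 0.41515 + 0.56602 = 0.981.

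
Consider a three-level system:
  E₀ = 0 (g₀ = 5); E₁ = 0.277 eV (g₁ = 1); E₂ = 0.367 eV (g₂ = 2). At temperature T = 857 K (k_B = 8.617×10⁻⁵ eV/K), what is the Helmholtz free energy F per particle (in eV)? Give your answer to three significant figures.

k_BT = 8.617×10⁻⁵ × 857 K = 0.073848 eV.
Eᵢ/kT = 0, 3.7509, 4.9697.
Z = Σ gᵢe^(−Eᵢ/kT) = 5·e^(−0) + 1·e^(−3.7509) + 2·e^(−4.9697) = 5.0000 + 0.023497 + 0.013890 = 5.0374.
F = −kT ln Z = −0.073848 × ln(5.0374) = −0.073848 × 1.6169 = -0.119 eV.

-0.119 eV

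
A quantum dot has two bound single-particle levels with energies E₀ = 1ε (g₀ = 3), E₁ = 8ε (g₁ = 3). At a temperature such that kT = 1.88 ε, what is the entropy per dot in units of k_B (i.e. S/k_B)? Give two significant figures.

1.2

Eᵢ/kT = 0.5319, 4.255.
Z = Σ gᵢe^(−Eᵢ/kT) = 3·e^(−0.5319) + 3·e^(−4.255) = 1.762 + 0.04258 = 1.805.
⟨E⟩ = Σ EᵢPᵢ = 1.165 ε.
S/k_B = ln Z + ⟨E⟩/kT = ln(1.805) + 1.165/1.88 = 0.5906 + 0.6197 = 1.2.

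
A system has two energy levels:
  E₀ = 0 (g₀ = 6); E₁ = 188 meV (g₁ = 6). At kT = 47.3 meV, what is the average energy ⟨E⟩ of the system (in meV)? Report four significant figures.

Eᵢ/kT = 0, 3.97463.
Z = Σ gᵢe^(−Eᵢ/kT) = 6·e^(−0) + 6·e^(−3.97463) = 6.00000 + 0.112718 = 6.11272.
⟨E⟩ = Σ Eᵢ gᵢe^(−Eᵢ/kT) / Z = (0·6.00000 + 188·0.112718) / 6.11272 = 3.467 meV.

3.467 meV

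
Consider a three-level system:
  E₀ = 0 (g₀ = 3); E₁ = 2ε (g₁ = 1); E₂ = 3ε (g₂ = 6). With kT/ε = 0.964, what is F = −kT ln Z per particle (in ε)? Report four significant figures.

-1.178 ε

Eᵢ/kT = 0, 2.07469, 3.11203.
Z = Σ gᵢe^(−Eᵢ/kT) = 3·e^(−0) + 1·e^(−2.07469) + 6·e^(−3.11203) = 3.00000 + 0.125595 + 0.267063 = 3.39266.
F = −kT ln Z = −0.964 × ln(3.39266) = −0.964 × 1.22161 = -1.178 ε.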